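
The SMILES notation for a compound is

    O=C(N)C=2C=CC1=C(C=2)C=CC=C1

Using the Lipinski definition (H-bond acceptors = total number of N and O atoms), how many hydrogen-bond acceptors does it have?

2

N atoms: 1; O atoms: 1.
Lipinski HBA = 1 + 1 = 2.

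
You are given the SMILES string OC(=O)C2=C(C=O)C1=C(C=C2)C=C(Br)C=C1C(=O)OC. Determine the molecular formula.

C14H9BrO5

Walk through each heavy atom and fill implicit hydrogens from standard valence (C 4, N 3, O 2, S 2, halogen 1):
  atom 1: O, bond orders sum to 1 (valence 2) → 1 H
  atom 2: C, bond orders sum to 4 (valence 4) → 0 H
  atom 3: O, bond orders sum to 2 (valence 2) → 0 H
  atom 4: C, bond orders sum to 4 (valence 4) → 0 H
  atom 5: C, bond orders sum to 4 (valence 4) → 0 H
  atom 6: C, bond orders sum to 3 (valence 4) → 1 H
  atom 7: O, bond orders sum to 2 (valence 2) → 0 H
  atom 8: C, bond orders sum to 4 (valence 4) → 0 H
  atom 9: C, bond orders sum to 4 (valence 4) → 0 H
  atom 10: C, bond orders sum to 3 (valence 4) → 1 H
  atom 11: C, bond orders sum to 3 (valence 4) → 1 H
  atom 12: C, bond orders sum to 3 (valence 4) → 1 H
  atom 13: C, bond orders sum to 4 (valence 4) → 0 H
  atom 14: Br (halogen, monovalent) → 0 H
  atom 15: C, bond orders sum to 3 (valence 4) → 1 H
  atom 16: C, bond orders sum to 4 (valence 4) → 0 H
  atom 17: C, bond orders sum to 4 (valence 4) → 0 H
  atom 18: O, bond orders sum to 2 (valence 2) → 0 H
  atom 19: O, bond orders sum to 2 (valence 2) → 0 H
  atom 20: C, bond orders sum to 1 (valence 4) → 3 H
Totals → C:14, H:9, Br:1, O:5.
In Hill order: C14H9BrO5.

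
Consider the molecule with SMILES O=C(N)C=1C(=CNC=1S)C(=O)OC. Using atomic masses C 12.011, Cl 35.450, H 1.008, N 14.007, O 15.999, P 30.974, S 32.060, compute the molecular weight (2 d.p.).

First, the molecular formula is C7H8N2O3S (counting implicit H from valence).
  C: 7 × 12.011 = 84.077
  H: 8 × 1.008 = 8.064
  N: 2 × 14.007 = 28.014
  O: 3 × 15.999 = 47.997
  S: 1 × 32.060 = 32.060
Sum: 7×12.011 + 8×1.008 + 2×14.007 + 3×15.999 + 1×32.060 = 200.212 → 200.21 g/mol.

200.21 g/mol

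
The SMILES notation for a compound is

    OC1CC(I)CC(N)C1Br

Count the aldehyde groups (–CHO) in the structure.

0

Scan the SMILES for the aldehyde motif — none present.
Groups that are present: 1 hydroxyl, 1 primary amine.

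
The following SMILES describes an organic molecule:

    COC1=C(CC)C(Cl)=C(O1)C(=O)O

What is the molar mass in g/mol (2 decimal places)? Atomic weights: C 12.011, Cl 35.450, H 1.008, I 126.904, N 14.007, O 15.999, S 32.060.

204.61 g/mol

First, the molecular formula is C8H9ClO4 (counting implicit H from valence).
  C: 8 × 12.011 = 96.088
  Cl: 1 × 35.450 = 35.450
  H: 9 × 1.008 = 9.072
  O: 4 × 15.999 = 63.996
Sum: 8×12.011 + 1×35.450 + 9×1.008 + 4×15.999 = 204.606 → 204.61 g/mol.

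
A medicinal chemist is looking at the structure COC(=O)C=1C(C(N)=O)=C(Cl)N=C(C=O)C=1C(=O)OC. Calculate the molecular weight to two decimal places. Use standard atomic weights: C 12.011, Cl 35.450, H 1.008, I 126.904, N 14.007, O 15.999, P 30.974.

300.65 g/mol

First, the molecular formula is C11H9ClN2O6 (counting implicit H from valence).
  C: 11 × 12.011 = 132.121
  Cl: 1 × 35.450 = 35.450
  H: 9 × 1.008 = 9.072
  N: 2 × 14.007 = 28.014
  O: 6 × 15.999 = 95.994
Sum: 11×12.011 + 1×35.450 + 9×1.008 + 2×14.007 + 6×15.999 = 300.651 → 300.65 g/mol.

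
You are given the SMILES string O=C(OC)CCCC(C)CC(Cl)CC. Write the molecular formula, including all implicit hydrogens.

C11H21ClO2

Walk through each heavy atom and fill implicit hydrogens from standard valence (C 4, N 3, O 2, S 2, halogen 1):
  atom 1: O, bond orders sum to 2 (valence 2) → 0 H
  atom 2: C, bond orders sum to 4 (valence 4) → 0 H
  atom 3: O, bond orders sum to 2 (valence 2) → 0 H
  atom 4: C, bond orders sum to 1 (valence 4) → 3 H
  atom 5: C, bond orders sum to 2 (valence 4) → 2 H
  atom 6: C, bond orders sum to 2 (valence 4) → 2 H
  atom 7: C, bond orders sum to 2 (valence 4) → 2 H
  atom 8: C, bond orders sum to 3 (valence 4) → 1 H
  atom 9: C, bond orders sum to 1 (valence 4) → 3 H
  atom 10: C, bond orders sum to 2 (valence 4) → 2 H
  atom 11: C, bond orders sum to 3 (valence 4) → 1 H
  atom 12: Cl (halogen, monovalent) → 0 H
  atom 13: C, bond orders sum to 2 (valence 4) → 2 H
  atom 14: C, bond orders sum to 1 (valence 4) → 3 H
Totals → C:11, H:21, Cl:1, O:2.
In Hill order: C11H21ClO2.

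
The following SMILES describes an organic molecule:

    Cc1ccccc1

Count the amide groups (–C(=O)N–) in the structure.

Scan the SMILES for the amide motif — none present.

0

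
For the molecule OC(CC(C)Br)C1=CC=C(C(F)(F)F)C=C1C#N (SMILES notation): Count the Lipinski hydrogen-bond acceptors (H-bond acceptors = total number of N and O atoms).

N atoms: 1; O atoms: 1.
Lipinski HBA = 1 + 1 = 2.

2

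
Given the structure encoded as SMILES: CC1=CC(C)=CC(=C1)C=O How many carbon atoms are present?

9

Count every carbon token in the SMILES (each C, including those in ring-closure positions and inside branches).
Carbon count: 9.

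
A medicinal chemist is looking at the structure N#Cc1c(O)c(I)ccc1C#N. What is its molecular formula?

Walk through each heavy atom and fill implicit hydrogens from standard valence (C 4, N 3, O 2, S 2, halogen 1); for lowercase aromatic atoms, an aromatic c carries 1 H when it has two neighbours and 0 H with three, and aromatic n carries 0 H:
  atom 1: N, bond orders sum to 3 (valence 3) → 0 H
  atom 2: C, bond orders sum to 4 (valence 4) → 0 H
  atom 3: aromatic c, 3 neighbours → 0 H
  atom 4: aromatic c, 3 neighbours → 0 H
  atom 5: O, bond orders sum to 1 (valence 2) → 1 H
  atom 6: aromatic c, 3 neighbours → 0 H
  atom 7: I (halogen, monovalent) → 0 H
  atom 8: aromatic c, 2 neighbours → 1 H
  atom 9: aromatic c, 2 neighbours → 1 H
  atom 10: aromatic c, 3 neighbours → 0 H
  atom 11: C, bond orders sum to 4 (valence 4) → 0 H
  atom 12: N, bond orders sum to 3 (valence 3) → 0 H
Totals → C:8, H:3, I:1, N:2, O:1.
In Hill order: C8H3IN2O.

C8H3IN2O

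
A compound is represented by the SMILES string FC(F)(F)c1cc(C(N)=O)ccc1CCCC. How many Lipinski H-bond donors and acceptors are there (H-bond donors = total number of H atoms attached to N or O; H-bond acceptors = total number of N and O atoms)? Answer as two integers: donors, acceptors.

2, 2

Donors: find every N or O and count the H atoms it carries.
  atom 9 (N): bond orders sum to 1 → 2 H
  atom 10 (O): bond orders sum to 2 → 0 H
Lipinski HBD = 2.
Acceptors: N atoms = 1, O atoms = 1 → HBA = 2.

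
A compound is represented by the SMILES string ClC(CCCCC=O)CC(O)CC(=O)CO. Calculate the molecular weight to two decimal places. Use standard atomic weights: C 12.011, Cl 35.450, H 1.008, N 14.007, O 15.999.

250.72 g/mol

First, the molecular formula is C11H19ClO4 (counting implicit H from valence).
  C: 11 × 12.011 = 132.121
  Cl: 1 × 35.450 = 35.450
  H: 19 × 1.008 = 19.152
  O: 4 × 15.999 = 63.996
Sum: 11×12.011 + 1×35.450 + 19×1.008 + 4×15.999 = 250.719 → 250.72 g/mol.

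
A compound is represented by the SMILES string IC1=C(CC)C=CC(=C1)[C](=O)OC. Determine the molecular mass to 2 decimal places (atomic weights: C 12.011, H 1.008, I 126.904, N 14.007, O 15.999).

First, the molecular formula is C10H11IO2 (counting implicit H from valence).
  C: 10 × 12.011 = 120.110
  H: 11 × 1.008 = 11.088
  I: 1 × 126.904 = 126.904
  O: 2 × 15.999 = 31.998
Sum: 10×12.011 + 11×1.008 + 1×126.904 + 2×15.999 = 290.100 → 290.10 g/mol.

290.10 g/mol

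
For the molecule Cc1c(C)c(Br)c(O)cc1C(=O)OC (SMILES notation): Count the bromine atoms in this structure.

1

Scan the SMILES for Br atoms (remember two-letter symbols like Cl and Br are single atoms).
Bromine count: 1.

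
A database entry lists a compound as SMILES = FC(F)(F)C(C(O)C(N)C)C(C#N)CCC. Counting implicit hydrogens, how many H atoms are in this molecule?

Walk through each heavy atom and fill implicit hydrogens from standard valence (C 4, N 3, O 2, S 2, halogen 1):
  atom 1: F (halogen, monovalent) → 0 H
  atom 2: C, bond orders sum to 4 (valence 4) → 0 H
  atom 3: F (halogen, monovalent) → 0 H
  atom 4: F (halogen, monovalent) → 0 H
  atom 5: C, bond orders sum to 3 (valence 4) → 1 H
  atom 6: C, bond orders sum to 3 (valence 4) → 1 H
  atom 7: O, bond orders sum to 1 (valence 2) → 1 H
  atom 8: C, bond orders sum to 3 (valence 4) → 1 H
  atom 9: N, bond orders sum to 1 (valence 3) → 2 H
  atom 10: C, bond orders sum to 1 (valence 4) → 3 H
  atom 11: C, bond orders sum to 3 (valence 4) → 1 H
  atom 12: C, bond orders sum to 4 (valence 4) → 0 H
  atom 13: N, bond orders sum to 3 (valence 3) → 0 H
  atom 14: C, bond orders sum to 2 (valence 4) → 2 H
  atom 15: C, bond orders sum to 2 (valence 4) → 2 H
  atom 16: C, bond orders sum to 1 (valence 4) → 3 H
Total hydrogens: 17.

17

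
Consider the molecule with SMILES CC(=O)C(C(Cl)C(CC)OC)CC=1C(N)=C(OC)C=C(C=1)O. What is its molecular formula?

C16H24ClNO4

Walk through each heavy atom and fill implicit hydrogens from standard valence (C 4, N 3, O 2, S 2, halogen 1):
  atom 1: C, bond orders sum to 1 (valence 4) → 3 H
  atom 2: C, bond orders sum to 4 (valence 4) → 0 H
  atom 3: O, bond orders sum to 2 (valence 2) → 0 H
  atom 4: C, bond orders sum to 3 (valence 4) → 1 H
  atom 5: C, bond orders sum to 3 (valence 4) → 1 H
  atom 6: Cl (halogen, monovalent) → 0 H
  atom 7: C, bond orders sum to 3 (valence 4) → 1 H
  atom 8: C, bond orders sum to 2 (valence 4) → 2 H
  atom 9: C, bond orders sum to 1 (valence 4) → 3 H
  atom 10: O, bond orders sum to 2 (valence 2) → 0 H
  atom 11: C, bond orders sum to 1 (valence 4) → 3 H
  atom 12: C, bond orders sum to 2 (valence 4) → 2 H
  atom 13: C, bond orders sum to 4 (valence 4) → 0 H
  atom 14: C, bond orders sum to 4 (valence 4) → 0 H
  atom 15: N, bond orders sum to 1 (valence 3) → 2 H
  atom 16: C, bond orders sum to 4 (valence 4) → 0 H
  atom 17: O, bond orders sum to 2 (valence 2) → 0 H
  atom 18: C, bond orders sum to 1 (valence 4) → 3 H
  atom 19: C, bond orders sum to 3 (valence 4) → 1 H
  atom 20: C, bond orders sum to 4 (valence 4) → 0 H
  atom 21: C, bond orders sum to 3 (valence 4) → 1 H
  atom 22: O, bond orders sum to 1 (valence 2) → 1 H
Totals → C:16, H:24, Cl:1, N:1, O:4.
In Hill order: C16H24ClNO4.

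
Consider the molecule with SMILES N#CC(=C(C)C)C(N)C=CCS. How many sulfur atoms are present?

1

Scan the SMILES for S atoms (remember two-letter symbols like Cl and Br are single atoms).
Sulfur count: 1.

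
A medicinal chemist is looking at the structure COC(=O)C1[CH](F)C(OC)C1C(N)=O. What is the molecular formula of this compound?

C8H12FNO4

Walk through each heavy atom and fill implicit hydrogens from standard valence (C 4, N 3, O 2, S 2, halogen 1):
  atom 1: C, bond orders sum to 1 (valence 4) → 3 H
  atom 2: O, bond orders sum to 2 (valence 2) → 0 H
  atom 3: C, bond orders sum to 4 (valence 4) → 0 H
  atom 4: O, bond orders sum to 2 (valence 2) → 0 H
  atom 5: C, bond orders sum to 3 (valence 4) → 1 H
  atom 6: C with explicit H count 1
  atom 7: F (halogen, monovalent) → 0 H
  atom 8: C, bond orders sum to 3 (valence 4) → 1 H
  atom 9: O, bond orders sum to 2 (valence 2) → 0 H
  atom 10: C, bond orders sum to 1 (valence 4) → 3 H
  atom 11: C, bond orders sum to 3 (valence 4) → 1 H
  atom 12: C, bond orders sum to 4 (valence 4) → 0 H
  atom 13: N, bond orders sum to 1 (valence 3) → 2 H
  atom 14: O, bond orders sum to 2 (valence 2) → 0 H
Totals → C:8, H:12, F:1, N:1, O:4.
In Hill order: C8H12FNO4.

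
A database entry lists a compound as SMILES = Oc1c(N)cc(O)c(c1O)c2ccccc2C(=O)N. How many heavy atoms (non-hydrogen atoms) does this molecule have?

Every atom symbol written in the SMILES (organic subset) is one heavy atom; implicit H are not written.
Heavy atoms by element → C:13, N:2, O:4.
Total: 19.

19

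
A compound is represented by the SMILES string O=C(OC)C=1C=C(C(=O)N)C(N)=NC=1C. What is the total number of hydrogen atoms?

Walk through each heavy atom and fill implicit hydrogens from standard valence (C 4, N 3, O 2, S 2, halogen 1):
  atom 1: O, bond orders sum to 2 (valence 2) → 0 H
  atom 2: C, bond orders sum to 4 (valence 4) → 0 H
  atom 3: O, bond orders sum to 2 (valence 2) → 0 H
  atom 4: C, bond orders sum to 1 (valence 4) → 3 H
  atom 5: C, bond orders sum to 4 (valence 4) → 0 H
  atom 6: C, bond orders sum to 3 (valence 4) → 1 H
  atom 7: C, bond orders sum to 4 (valence 4) → 0 H
  atom 8: C, bond orders sum to 4 (valence 4) → 0 H
  atom 9: O, bond orders sum to 2 (valence 2) → 0 H
  atom 10: N, bond orders sum to 1 (valence 3) → 2 H
  atom 11: C, bond orders sum to 4 (valence 4) → 0 H
  atom 12: N, bond orders sum to 1 (valence 3) → 2 H
  atom 13: N, bond orders sum to 3 (valence 3) → 0 H
  atom 14: C, bond orders sum to 4 (valence 4) → 0 H
  atom 15: C, bond orders sum to 1 (valence 4) → 3 H
Total hydrogens: 11.

11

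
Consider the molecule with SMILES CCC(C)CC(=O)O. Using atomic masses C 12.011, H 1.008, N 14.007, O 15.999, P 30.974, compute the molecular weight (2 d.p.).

First, the molecular formula is C6H12O2 (counting implicit H from valence).
  C: 6 × 12.011 = 72.066
  H: 12 × 1.008 = 12.096
  O: 2 × 15.999 = 31.998
Sum: 6×12.011 + 12×1.008 + 2×15.999 = 116.160 → 116.16 g/mol.

116.16 g/mol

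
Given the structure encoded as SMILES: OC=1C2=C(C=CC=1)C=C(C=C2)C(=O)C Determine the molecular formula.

C12H10O2

Walk through each heavy atom and fill implicit hydrogens from standard valence (C 4, N 3, O 2, S 2, halogen 1):
  atom 1: O, bond orders sum to 1 (valence 2) → 1 H
  atom 2: C, bond orders sum to 4 (valence 4) → 0 H
  atom 3: C, bond orders sum to 4 (valence 4) → 0 H
  atom 4: C, bond orders sum to 4 (valence 4) → 0 H
  atom 5: C, bond orders sum to 3 (valence 4) → 1 H
  atom 6: C, bond orders sum to 3 (valence 4) → 1 H
  atom 7: C, bond orders sum to 3 (valence 4) → 1 H
  atom 8: C, bond orders sum to 3 (valence 4) → 1 H
  atom 9: C, bond orders sum to 4 (valence 4) → 0 H
  atom 10: C, bond orders sum to 3 (valence 4) → 1 H
  atom 11: C, bond orders sum to 3 (valence 4) → 1 H
  atom 12: C, bond orders sum to 4 (valence 4) → 0 H
  atom 13: O, bond orders sum to 2 (valence 2) → 0 H
  atom 14: C, bond orders sum to 1 (valence 4) → 3 H
Totals → C:12, H:10, O:2.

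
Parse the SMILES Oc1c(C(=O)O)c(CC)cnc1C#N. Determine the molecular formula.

Walk through each heavy atom and fill implicit hydrogens from standard valence (C 4, N 3, O 2, S 2, halogen 1); for lowercase aromatic atoms, an aromatic c carries 1 H when it has two neighbours and 0 H with three, and aromatic n carries 0 H:
  atom 1: O, bond orders sum to 1 (valence 2) → 1 H
  atom 2: aromatic c, 3 neighbours → 0 H
  atom 3: aromatic c, 3 neighbours → 0 H
  atom 4: C, bond orders sum to 4 (valence 4) → 0 H
  atom 5: O, bond orders sum to 2 (valence 2) → 0 H
  atom 6: O, bond orders sum to 1 (valence 2) → 1 H
  atom 7: aromatic c, 3 neighbours → 0 H
  atom 8: C, bond orders sum to 2 (valence 4) → 2 H
  atom 9: C, bond orders sum to 1 (valence 4) → 3 H
  atom 10: aromatic c, 2 neighbours → 1 H
  atom 11: aromatic n, 2 neighbours → 0 H
  atom 12: aromatic c, 3 neighbours → 0 H
  atom 13: C, bond orders sum to 4 (valence 4) → 0 H
  atom 14: N, bond orders sum to 3 (valence 3) → 0 H
Totals → C:9, H:8, N:2, O:3.
In Hill order: C9H8N2O3.

C9H8N2O3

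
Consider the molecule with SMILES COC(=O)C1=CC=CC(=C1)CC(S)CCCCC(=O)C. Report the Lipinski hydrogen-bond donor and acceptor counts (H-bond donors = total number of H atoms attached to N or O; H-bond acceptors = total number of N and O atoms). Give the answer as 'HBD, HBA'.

0, 3

Donors: find every N or O and count the H atoms it carries.
  atom 2 (O): bond orders sum to 2 → 0 H
  atom 4 (O): bond orders sum to 2 → 0 H
  atom 19 (O): bond orders sum to 2 → 0 H
Lipinski HBD = 0.
Acceptors: N atoms = 0, O atoms = 3 → HBA = 3.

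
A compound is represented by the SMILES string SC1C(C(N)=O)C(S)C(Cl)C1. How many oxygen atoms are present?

Scan the SMILES for O atoms (remember two-letter symbols like Cl and Br are single atoms).
Oxygen count: 1.

1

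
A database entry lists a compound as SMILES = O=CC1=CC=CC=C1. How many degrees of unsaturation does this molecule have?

5

Degree of unsaturation = (number of rings) + (number of π bonds).
Ring closures in the SMILES: 1.
π bonds: 4 double bonds (each 1 DoU) → 4 DoU from unsaturation.
Total DoU = 1 + 4 = 5.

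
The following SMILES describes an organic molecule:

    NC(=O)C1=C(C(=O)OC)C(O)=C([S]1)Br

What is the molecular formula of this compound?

C7H6BrNO4S

Walk through each heavy atom and fill implicit hydrogens from standard valence (C 4, N 3, O 2, S 2, halogen 1):
  atom 1: N, bond orders sum to 1 (valence 3) → 2 H
  atom 2: C, bond orders sum to 4 (valence 4) → 0 H
  atom 3: O, bond orders sum to 2 (valence 2) → 0 H
  atom 4: C, bond orders sum to 4 (valence 4) → 0 H
  atom 5: C, bond orders sum to 4 (valence 4) → 0 H
  atom 6: C, bond orders sum to 4 (valence 4) → 0 H
  atom 7: O, bond orders sum to 2 (valence 2) → 0 H
  atom 8: O, bond orders sum to 2 (valence 2) → 0 H
  atom 9: C, bond orders sum to 1 (valence 4) → 3 H
  atom 10: C, bond orders sum to 4 (valence 4) → 0 H
  atom 11: O, bond orders sum to 1 (valence 2) → 1 H
  atom 12: C, bond orders sum to 4 (valence 4) → 0 H
  atom 13: S with explicit H count 0
  atom 14: Br (halogen, monovalent) → 0 H
Totals → C:7, H:6, Br:1, N:1, O:4, S:1.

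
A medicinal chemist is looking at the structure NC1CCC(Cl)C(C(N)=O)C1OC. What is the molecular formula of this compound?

Walk through each heavy atom and fill implicit hydrogens from standard valence (C 4, N 3, O 2, S 2, halogen 1):
  atom 1: N, bond orders sum to 1 (valence 3) → 2 H
  atom 2: C, bond orders sum to 3 (valence 4) → 1 H
  atom 3: C, bond orders sum to 2 (valence 4) → 2 H
  atom 4: C, bond orders sum to 2 (valence 4) → 2 H
  atom 5: C, bond orders sum to 3 (valence 4) → 1 H
  atom 6: Cl (halogen, monovalent) → 0 H
  atom 7: C, bond orders sum to 3 (valence 4) → 1 H
  atom 8: C, bond orders sum to 4 (valence 4) → 0 H
  atom 9: N, bond orders sum to 1 (valence 3) → 2 H
  atom 10: O, bond orders sum to 2 (valence 2) → 0 H
  atom 11: C, bond orders sum to 3 (valence 4) → 1 H
  atom 12: O, bond orders sum to 2 (valence 2) → 0 H
  atom 13: C, bond orders sum to 1 (valence 4) → 3 H
Totals → C:8, H:15, Cl:1, N:2, O:2.
In Hill order: C8H15ClN2O2.

C8H15ClN2O2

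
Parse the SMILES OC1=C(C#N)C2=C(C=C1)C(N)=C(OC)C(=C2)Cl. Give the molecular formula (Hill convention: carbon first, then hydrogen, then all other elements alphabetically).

Walk through each heavy atom and fill implicit hydrogens from standard valence (C 4, N 3, O 2, S 2, halogen 1):
  atom 1: O, bond orders sum to 1 (valence 2) → 1 H
  atom 2: C, bond orders sum to 4 (valence 4) → 0 H
  atom 3: C, bond orders sum to 4 (valence 4) → 0 H
  atom 4: C, bond orders sum to 4 (valence 4) → 0 H
  atom 5: N, bond orders sum to 3 (valence 3) → 0 H
  atom 6: C, bond orders sum to 4 (valence 4) → 0 H
  atom 7: C, bond orders sum to 4 (valence 4) → 0 H
  atom 8: C, bond orders sum to 3 (valence 4) → 1 H
  atom 9: C, bond orders sum to 3 (valence 4) → 1 H
  atom 10: C, bond orders sum to 4 (valence 4) → 0 H
  atom 11: N, bond orders sum to 1 (valence 3) → 2 H
  atom 12: C, bond orders sum to 4 (valence 4) → 0 H
  atom 13: O, bond orders sum to 2 (valence 2) → 0 H
  atom 14: C, bond orders sum to 1 (valence 4) → 3 H
  atom 15: C, bond orders sum to 4 (valence 4) → 0 H
  atom 16: C, bond orders sum to 3 (valence 4) → 1 H
  atom 17: Cl (halogen, monovalent) → 0 H
Totals → C:12, H:9, Cl:1, N:2, O:2.

C12H9ClN2O2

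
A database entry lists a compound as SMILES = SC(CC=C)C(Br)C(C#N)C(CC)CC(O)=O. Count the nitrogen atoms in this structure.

1

Scan the SMILES for N atoms (remember two-letter symbols like Cl and Br are single atoms).
Nitrogen count: 1.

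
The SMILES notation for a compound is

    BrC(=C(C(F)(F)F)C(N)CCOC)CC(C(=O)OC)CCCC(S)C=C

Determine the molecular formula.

Walk through each heavy atom and fill implicit hydrogens from standard valence (C 4, N 3, O 2, S 2, halogen 1):
  atom 1: Br (halogen, monovalent) → 0 H
  atom 2: C, bond orders sum to 4 (valence 4) → 0 H
  atom 3: C, bond orders sum to 4 (valence 4) → 0 H
  atom 4: C, bond orders sum to 4 (valence 4) → 0 H
  atom 5: F (halogen, monovalent) → 0 H
  atom 6: F (halogen, monovalent) → 0 H
  atom 7: F (halogen, monovalent) → 0 H
  atom 8: C, bond orders sum to 3 (valence 4) → 1 H
  atom 9: N, bond orders sum to 1 (valence 3) → 2 H
  atom 10: C, bond orders sum to 2 (valence 4) → 2 H
  atom 11: C, bond orders sum to 2 (valence 4) → 2 H
  atom 12: O, bond orders sum to 2 (valence 2) → 0 H
  atom 13: C, bond orders sum to 1 (valence 4) → 3 H
  atom 14: C, bond orders sum to 2 (valence 4) → 2 H
  atom 15: C, bond orders sum to 3 (valence 4) → 1 H
  atom 16: C, bond orders sum to 4 (valence 4) → 0 H
  atom 17: O, bond orders sum to 2 (valence 2) → 0 H
  atom 18: O, bond orders sum to 2 (valence 2) → 0 H
  atom 19: C, bond orders sum to 1 (valence 4) → 3 H
  atom 20: C, bond orders sum to 2 (valence 4) → 2 H
  atom 21: C, bond orders sum to 2 (valence 4) → 2 H
  atom 22: C, bond orders sum to 2 (valence 4) → 2 H
  atom 23: C, bond orders sum to 3 (valence 4) → 1 H
  atom 24: S, bond orders sum to 1 (valence 2) → 1 H
  atom 25: C, bond orders sum to 3 (valence 4) → 1 H
  atom 26: C, bond orders sum to 2 (valence 4) → 2 H
Totals → C:17, H:27, Br:1, F:3, N:1, O:3, S:1.

C17H27BrF3NO3S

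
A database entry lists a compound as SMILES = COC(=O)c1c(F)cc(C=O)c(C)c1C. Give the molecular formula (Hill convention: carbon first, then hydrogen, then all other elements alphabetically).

Walk through each heavy atom and fill implicit hydrogens from standard valence (C 4, N 3, O 2, S 2, halogen 1); for lowercase aromatic atoms, an aromatic c carries 1 H when it has two neighbours and 0 H with three, and aromatic n carries 0 H:
  atom 1: C, bond orders sum to 1 (valence 4) → 3 H
  atom 2: O, bond orders sum to 2 (valence 2) → 0 H
  atom 3: C, bond orders sum to 4 (valence 4) → 0 H
  atom 4: O, bond orders sum to 2 (valence 2) → 0 H
  atom 5: aromatic c, 3 neighbours → 0 H
  atom 6: aromatic c, 3 neighbours → 0 H
  atom 7: F (halogen, monovalent) → 0 H
  atom 8: aromatic c, 2 neighbours → 1 H
  atom 9: aromatic c, 3 neighbours → 0 H
  atom 10: C, bond orders sum to 3 (valence 4) → 1 H
  atom 11: O, bond orders sum to 2 (valence 2) → 0 H
  atom 12: aromatic c, 3 neighbours → 0 H
  atom 13: C, bond orders sum to 1 (valence 4) → 3 H
  atom 14: aromatic c, 3 neighbours → 0 H
  atom 15: C, bond orders sum to 1 (valence 4) → 3 H
Totals → C:11, H:11, F:1, O:3.

C11H11FO3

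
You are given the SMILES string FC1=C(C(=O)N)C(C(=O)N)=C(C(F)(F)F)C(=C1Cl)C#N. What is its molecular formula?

C10H4ClF4N3O2

Walk through each heavy atom and fill implicit hydrogens from standard valence (C 4, N 3, O 2, S 2, halogen 1):
  atom 1: F (halogen, monovalent) → 0 H
  atom 2: C, bond orders sum to 4 (valence 4) → 0 H
  atom 3: C, bond orders sum to 4 (valence 4) → 0 H
  atom 4: C, bond orders sum to 4 (valence 4) → 0 H
  atom 5: O, bond orders sum to 2 (valence 2) → 0 H
  atom 6: N, bond orders sum to 1 (valence 3) → 2 H
  atom 7: C, bond orders sum to 4 (valence 4) → 0 H
  atom 8: C, bond orders sum to 4 (valence 4) → 0 H
  atom 9: O, bond orders sum to 2 (valence 2) → 0 H
  atom 10: N, bond orders sum to 1 (valence 3) → 2 H
  atom 11: C, bond orders sum to 4 (valence 4) → 0 H
  atom 12: C, bond orders sum to 4 (valence 4) → 0 H
  atom 13: F (halogen, monovalent) → 0 H
  atom 14: F (halogen, monovalent) → 0 H
  atom 15: F (halogen, monovalent) → 0 H
  atom 16: C, bond orders sum to 4 (valence 4) → 0 H
  atom 17: C, bond orders sum to 4 (valence 4) → 0 H
  atom 18: Cl (halogen, monovalent) → 0 H
  atom 19: C, bond orders sum to 4 (valence 4) → 0 H
  atom 20: N, bond orders sum to 3 (valence 3) → 0 H
Totals → C:10, H:4, Cl:1, F:4, N:3, O:2.
In Hill order: C10H4ClF4N3O2.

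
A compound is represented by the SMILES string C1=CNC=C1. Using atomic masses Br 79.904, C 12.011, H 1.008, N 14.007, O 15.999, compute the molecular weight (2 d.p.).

First, the molecular formula is C4H5N (counting implicit H from valence).
  C: 4 × 12.011 = 48.044
  H: 5 × 1.008 = 5.040
  N: 1 × 14.007 = 14.007
Sum: 4×12.011 + 5×1.008 + 1×14.007 = 67.091 → 67.09 g/mol.

67.09 g/mol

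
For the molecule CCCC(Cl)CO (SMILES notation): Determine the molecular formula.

C5H11ClO

Walk through each heavy atom and fill implicit hydrogens from standard valence (C 4, N 3, O 2, S 2, halogen 1):
  atom 1: C, bond orders sum to 1 (valence 4) → 3 H
  atom 2: C, bond orders sum to 2 (valence 4) → 2 H
  atom 3: C, bond orders sum to 2 (valence 4) → 2 H
  atom 4: C, bond orders sum to 3 (valence 4) → 1 H
  atom 5: Cl (halogen, monovalent) → 0 H
  atom 6: C, bond orders sum to 2 (valence 4) → 2 H
  atom 7: O, bond orders sum to 1 (valence 2) → 1 H
Totals → C:5, H:11, Cl:1, O:1.
In Hill order: C5H11ClO.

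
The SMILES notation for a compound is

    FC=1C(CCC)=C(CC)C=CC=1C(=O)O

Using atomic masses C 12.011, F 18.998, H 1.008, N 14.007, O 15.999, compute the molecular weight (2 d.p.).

210.25 g/mol

First, the molecular formula is C12H15FO2 (counting implicit H from valence).
  C: 12 × 12.011 = 144.132
  F: 1 × 18.998 = 18.998
  H: 15 × 1.008 = 15.120
  O: 2 × 15.999 = 31.998
Sum: 12×12.011 + 1×18.998 + 15×1.008 + 2×15.999 = 210.248 → 210.25 g/mol.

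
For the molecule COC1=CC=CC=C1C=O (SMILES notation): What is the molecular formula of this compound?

C8H8O2

Walk through each heavy atom and fill implicit hydrogens from standard valence (C 4, N 3, O 2, S 2, halogen 1):
  atom 1: C, bond orders sum to 1 (valence 4) → 3 H
  atom 2: O, bond orders sum to 2 (valence 2) → 0 H
  atom 3: C, bond orders sum to 4 (valence 4) → 0 H
  atom 4: C, bond orders sum to 3 (valence 4) → 1 H
  atom 5: C, bond orders sum to 3 (valence 4) → 1 H
  atom 6: C, bond orders sum to 3 (valence 4) → 1 H
  atom 7: C, bond orders sum to 3 (valence 4) → 1 H
  atom 8: C, bond orders sum to 4 (valence 4) → 0 H
  atom 9: C, bond orders sum to 3 (valence 4) → 1 H
  atom 10: O, bond orders sum to 2 (valence 2) → 0 H
Totals → C:8, H:8, O:2.
In Hill order: C8H8O2.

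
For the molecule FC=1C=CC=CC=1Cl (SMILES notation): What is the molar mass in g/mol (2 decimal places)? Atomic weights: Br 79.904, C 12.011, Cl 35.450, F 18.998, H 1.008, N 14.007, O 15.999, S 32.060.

First, the molecular formula is C6H4ClF (counting implicit H from valence).
  C: 6 × 12.011 = 72.066
  Cl: 1 × 35.450 = 35.450
  F: 1 × 18.998 = 18.998
  H: 4 × 1.008 = 4.032
Sum: 6×12.011 + 1×35.450 + 1×18.998 + 4×1.008 = 130.546 → 130.55 g/mol.

130.55 g/mol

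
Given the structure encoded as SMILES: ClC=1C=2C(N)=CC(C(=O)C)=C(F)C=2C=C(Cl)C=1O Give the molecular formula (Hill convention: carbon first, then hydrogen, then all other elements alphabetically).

Walk through each heavy atom and fill implicit hydrogens from standard valence (C 4, N 3, O 2, S 2, halogen 1):
  atom 1: Cl (halogen, monovalent) → 0 H
  atom 2: C, bond orders sum to 4 (valence 4) → 0 H
  atom 3: C, bond orders sum to 4 (valence 4) → 0 H
  atom 4: C, bond orders sum to 4 (valence 4) → 0 H
  atom 5: N, bond orders sum to 1 (valence 3) → 2 H
  atom 6: C, bond orders sum to 3 (valence 4) → 1 H
  atom 7: C, bond orders sum to 4 (valence 4) → 0 H
  atom 8: C, bond orders sum to 4 (valence 4) → 0 H
  atom 9: O, bond orders sum to 2 (valence 2) → 0 H
  atom 10: C, bond orders sum to 1 (valence 4) → 3 H
  atom 11: C, bond orders sum to 4 (valence 4) → 0 H
  atom 12: F (halogen, monovalent) → 0 H
  atom 13: C, bond orders sum to 4 (valence 4) → 0 H
  atom 14: C, bond orders sum to 3 (valence 4) → 1 H
  atom 15: C, bond orders sum to 4 (valence 4) → 0 H
  atom 16: Cl (halogen, monovalent) → 0 H
  atom 17: C, bond orders sum to 4 (valence 4) → 0 H
  atom 18: O, bond orders sum to 1 (valence 2) → 1 H
Totals → C:12, H:8, Cl:2, F:1, N:1, O:2.

C12H8Cl2FNO2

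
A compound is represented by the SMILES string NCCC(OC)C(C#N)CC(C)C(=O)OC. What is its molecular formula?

C11H20N2O3

Walk through each heavy atom and fill implicit hydrogens from standard valence (C 4, N 3, O 2, S 2, halogen 1):
  atom 1: N, bond orders sum to 1 (valence 3) → 2 H
  atom 2: C, bond orders sum to 2 (valence 4) → 2 H
  atom 3: C, bond orders sum to 2 (valence 4) → 2 H
  atom 4: C, bond orders sum to 3 (valence 4) → 1 H
  atom 5: O, bond orders sum to 2 (valence 2) → 0 H
  atom 6: C, bond orders sum to 1 (valence 4) → 3 H
  atom 7: C, bond orders sum to 3 (valence 4) → 1 H
  atom 8: C, bond orders sum to 4 (valence 4) → 0 H
  atom 9: N, bond orders sum to 3 (valence 3) → 0 H
  atom 10: C, bond orders sum to 2 (valence 4) → 2 H
  atom 11: C, bond orders sum to 3 (valence 4) → 1 H
  atom 12: C, bond orders sum to 1 (valence 4) → 3 H
  atom 13: C, bond orders sum to 4 (valence 4) → 0 H
  atom 14: O, bond orders sum to 2 (valence 2) → 0 H
  atom 15: O, bond orders sum to 2 (valence 2) → 0 H
  atom 16: C, bond orders sum to 1 (valence 4) → 3 H
Totals → C:11, H:20, N:2, O:3.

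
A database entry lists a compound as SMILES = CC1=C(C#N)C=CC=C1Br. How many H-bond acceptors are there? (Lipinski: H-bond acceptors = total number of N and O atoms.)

1

N atoms: 1; O atoms: 0.
Lipinski HBA = 1 + 0 = 1.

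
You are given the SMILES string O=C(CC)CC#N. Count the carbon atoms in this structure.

Count every carbon token in the SMILES (each C, including those in ring-closure positions and inside branches).
Carbon count: 5.

5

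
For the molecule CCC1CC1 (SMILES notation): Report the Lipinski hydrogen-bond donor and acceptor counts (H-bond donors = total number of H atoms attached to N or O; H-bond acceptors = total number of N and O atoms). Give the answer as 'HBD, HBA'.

0, 0

Donors: find every N or O and count the H atoms it carries.
  (no N or O atoms present)
Lipinski HBD = 0.
Acceptors: N atoms = 0, O atoms = 0 → HBA = 0.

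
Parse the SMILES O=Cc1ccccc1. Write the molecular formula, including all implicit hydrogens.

C7H6O

Walk through each heavy atom and fill implicit hydrogens from standard valence (C 4, N 3, O 2, S 2, halogen 1); for lowercase aromatic atoms, an aromatic c carries 1 H when it has two neighbours and 0 H with three, and aromatic n carries 0 H:
  atom 1: O, bond orders sum to 2 (valence 2) → 0 H
  atom 2: C, bond orders sum to 3 (valence 4) → 1 H
  atom 3: aromatic c, 3 neighbours → 0 H
  atom 4: aromatic c, 2 neighbours → 1 H
  atom 5: aromatic c, 2 neighbours → 1 H
  atom 6: aromatic c, 2 neighbours → 1 H
  atom 7: aromatic c, 2 neighbours → 1 H
  atom 8: aromatic c, 2 neighbours → 1 H
Totals → C:7, H:6, O:1.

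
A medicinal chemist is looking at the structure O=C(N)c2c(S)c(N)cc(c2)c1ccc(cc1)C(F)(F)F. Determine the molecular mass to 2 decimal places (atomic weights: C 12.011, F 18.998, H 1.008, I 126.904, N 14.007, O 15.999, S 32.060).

312.31 g/mol

First, the molecular formula is C14H11F3N2OS (counting implicit H from valence).
  C: 14 × 12.011 = 168.154
  F: 3 × 18.998 = 56.994
  H: 11 × 1.008 = 11.088
  N: 2 × 14.007 = 28.014
  O: 1 × 15.999 = 15.999
  S: 1 × 32.060 = 32.060
Sum: 14×12.011 + 3×18.998 + 11×1.008 + 2×14.007 + 1×15.999 + 1×32.060 = 312.309 → 312.31 g/mol.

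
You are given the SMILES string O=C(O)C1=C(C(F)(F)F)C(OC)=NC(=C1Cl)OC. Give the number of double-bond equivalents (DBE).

5

Molecular formula: C9H7ClF3NO4.
DoU = (2C + 2 + N − H − X) / 2, where X is the halogen count and O/S are ignored.
    = (2·9 + 2 + 1 − 7 − 4) / 2 = 10 / 2 = 5.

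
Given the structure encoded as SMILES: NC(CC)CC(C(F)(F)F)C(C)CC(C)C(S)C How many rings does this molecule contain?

0

In SMILES, each pair of matching ring-closure digits denotes one ring-closing bond; the number of such bonds equals the number of independent rings.
Ring-closure bonds here: 0.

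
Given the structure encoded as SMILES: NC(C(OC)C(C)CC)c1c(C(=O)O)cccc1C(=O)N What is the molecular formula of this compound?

C15H22N2O4

Walk through each heavy atom and fill implicit hydrogens from standard valence (C 4, N 3, O 2, S 2, halogen 1); for lowercase aromatic atoms, an aromatic c carries 1 H when it has two neighbours and 0 H with three, and aromatic n carries 0 H:
  atom 1: N, bond orders sum to 1 (valence 3) → 2 H
  atom 2: C, bond orders sum to 3 (valence 4) → 1 H
  atom 3: C, bond orders sum to 3 (valence 4) → 1 H
  atom 4: O, bond orders sum to 2 (valence 2) → 0 H
  atom 5: C, bond orders sum to 1 (valence 4) → 3 H
  atom 6: C, bond orders sum to 3 (valence 4) → 1 H
  atom 7: C, bond orders sum to 1 (valence 4) → 3 H
  atom 8: C, bond orders sum to 2 (valence 4) → 2 H
  atom 9: C, bond orders sum to 1 (valence 4) → 3 H
  atom 10: aromatic c, 3 neighbours → 0 H
  atom 11: aromatic c, 3 neighbours → 0 H
  atom 12: C, bond orders sum to 4 (valence 4) → 0 H
  atom 13: O, bond orders sum to 2 (valence 2) → 0 H
  atom 14: O, bond orders sum to 1 (valence 2) → 1 H
  atom 15: aromatic c, 2 neighbours → 1 H
  atom 16: aromatic c, 2 neighbours → 1 H
  atom 17: aromatic c, 2 neighbours → 1 H
  atom 18: aromatic c, 3 neighbours → 0 H
  atom 19: C, bond orders sum to 4 (valence 4) → 0 H
  atom 20: O, bond orders sum to 2 (valence 2) → 0 H
  atom 21: N, bond orders sum to 1 (valence 3) → 2 H
Totals → C:15, H:22, N:2, O:4.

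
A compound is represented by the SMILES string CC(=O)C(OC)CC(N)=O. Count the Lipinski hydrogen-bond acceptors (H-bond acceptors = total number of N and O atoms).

4

N atoms: 1; O atoms: 3.
Lipinski HBA = 1 + 3 = 4.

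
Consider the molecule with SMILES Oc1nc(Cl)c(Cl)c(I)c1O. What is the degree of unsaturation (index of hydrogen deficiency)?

Molecular formula: C5H2Cl2INO2.
DoU = (2C + 2 + N − H − X) / 2, where X is the halogen count and O/S are ignored.
    = (2·5 + 2 + 1 − 2 − 3) / 2 = 8 / 2 = 4.

4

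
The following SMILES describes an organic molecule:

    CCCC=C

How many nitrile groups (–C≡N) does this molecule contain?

Scan the SMILES for the nitrile motif — none present.
Groups that are present: 1 alkene.

0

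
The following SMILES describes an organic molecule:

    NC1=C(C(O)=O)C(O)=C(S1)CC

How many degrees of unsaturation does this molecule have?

Degree of unsaturation = (number of rings) + (number of π bonds).
Ring closures in the SMILES: 1.
π bonds: 3 double bonds (each 1 DoU) → 3 DoU from unsaturation.
Total DoU = 1 + 3 = 4.

4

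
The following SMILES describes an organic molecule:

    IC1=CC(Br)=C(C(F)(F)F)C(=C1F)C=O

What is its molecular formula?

Walk through each heavy atom and fill implicit hydrogens from standard valence (C 4, N 3, O 2, S 2, halogen 1):
  atom 1: I (halogen, monovalent) → 0 H
  atom 2: C, bond orders sum to 4 (valence 4) → 0 H
  atom 3: C, bond orders sum to 3 (valence 4) → 1 H
  atom 4: C, bond orders sum to 4 (valence 4) → 0 H
  atom 5: Br (halogen, monovalent) → 0 H
  atom 6: C, bond orders sum to 4 (valence 4) → 0 H
  atom 7: C, bond orders sum to 4 (valence 4) → 0 H
  atom 8: F (halogen, monovalent) → 0 H
  atom 9: F (halogen, monovalent) → 0 H
  atom 10: F (halogen, monovalent) → 0 H
  atom 11: C, bond orders sum to 4 (valence 4) → 0 H
  atom 12: C, bond orders sum to 4 (valence 4) → 0 H
  atom 13: F (halogen, monovalent) → 0 H
  atom 14: C, bond orders sum to 3 (valence 4) → 1 H
  atom 15: O, bond orders sum to 2 (valence 2) → 0 H
Totals → C:8, H:2, Br:1, F:4, I:1, O:1.
In Hill order: C8H2BrF4IO.

C8H2BrF4IO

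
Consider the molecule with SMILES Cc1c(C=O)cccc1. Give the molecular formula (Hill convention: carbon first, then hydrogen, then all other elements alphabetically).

C8H8O

Walk through each heavy atom and fill implicit hydrogens from standard valence (C 4, N 3, O 2, S 2, halogen 1); for lowercase aromatic atoms, an aromatic c carries 1 H when it has two neighbours and 0 H with three, and aromatic n carries 0 H:
  atom 1: C, bond orders sum to 1 (valence 4) → 3 H
  atom 2: aromatic c, 3 neighbours → 0 H
  atom 3: aromatic c, 3 neighbours → 0 H
  atom 4: C, bond orders sum to 3 (valence 4) → 1 H
  atom 5: O, bond orders sum to 2 (valence 2) → 0 H
  atom 6: aromatic c, 2 neighbours → 1 H
  atom 7: aromatic c, 2 neighbours → 1 H
  atom 8: aromatic c, 2 neighbours → 1 H
  atom 9: aromatic c, 2 neighbours → 1 H
Totals → C:8, H:8, O:1.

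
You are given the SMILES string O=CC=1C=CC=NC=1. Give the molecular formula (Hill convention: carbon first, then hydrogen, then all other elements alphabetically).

C6H5NO

Walk through each heavy atom and fill implicit hydrogens from standard valence (C 4, N 3, O 2, S 2, halogen 1):
  atom 1: O, bond orders sum to 2 (valence 2) → 0 H
  atom 2: C, bond orders sum to 3 (valence 4) → 1 H
  atom 3: C, bond orders sum to 4 (valence 4) → 0 H
  atom 4: C, bond orders sum to 3 (valence 4) → 1 H
  atom 5: C, bond orders sum to 3 (valence 4) → 1 H
  atom 6: C, bond orders sum to 3 (valence 4) → 1 H
  atom 7: N, bond orders sum to 3 (valence 3) → 0 H
  atom 8: C, bond orders sum to 3 (valence 4) → 1 H
Totals → C:6, H:5, N:1, O:1.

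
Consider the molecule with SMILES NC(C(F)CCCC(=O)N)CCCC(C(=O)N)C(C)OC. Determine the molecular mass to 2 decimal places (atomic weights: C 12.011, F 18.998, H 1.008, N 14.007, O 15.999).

First, the molecular formula is C14H28FN3O3 (counting implicit H from valence).
  C: 14 × 12.011 = 168.154
  F: 1 × 18.998 = 18.998
  H: 28 × 1.008 = 28.224
  N: 3 × 14.007 = 42.021
  O: 3 × 15.999 = 47.997
Sum: 14×12.011 + 1×18.998 + 28×1.008 + 3×14.007 + 3×15.999 = 305.394 → 305.39 g/mol.

305.39 g/mol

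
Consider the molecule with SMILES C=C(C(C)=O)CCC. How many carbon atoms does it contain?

Count every carbon token in the SMILES (each C, including those in ring-closure positions and inside branches).
Carbon count: 7.

7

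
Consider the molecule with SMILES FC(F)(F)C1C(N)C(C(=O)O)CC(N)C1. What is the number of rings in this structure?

1

In SMILES, each pair of matching ring-closure digits denotes one ring-closing bond; the number of such bonds equals the number of independent rings.
Ring-closure bonds here: 1.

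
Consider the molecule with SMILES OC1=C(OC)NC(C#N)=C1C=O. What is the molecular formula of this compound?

Walk through each heavy atom and fill implicit hydrogens from standard valence (C 4, N 3, O 2, S 2, halogen 1):
  atom 1: O, bond orders sum to 1 (valence 2) → 1 H
  atom 2: C, bond orders sum to 4 (valence 4) → 0 H
  atom 3: C, bond orders sum to 4 (valence 4) → 0 H
  atom 4: O, bond orders sum to 2 (valence 2) → 0 H
  atom 5: C, bond orders sum to 1 (valence 4) → 3 H
  atom 6: N, bond orders sum to 2 (valence 3) → 1 H
  atom 7: C, bond orders sum to 4 (valence 4) → 0 H
  atom 8: C, bond orders sum to 4 (valence 4) → 0 H
  atom 9: N, bond orders sum to 3 (valence 3) → 0 H
  atom 10: C, bond orders sum to 4 (valence 4) → 0 H
  atom 11: C, bond orders sum to 3 (valence 4) → 1 H
  atom 12: O, bond orders sum to 2 (valence 2) → 0 H
Totals → C:7, H:6, N:2, O:3.
In Hill order: C7H6N2O3.

C7H6N2O3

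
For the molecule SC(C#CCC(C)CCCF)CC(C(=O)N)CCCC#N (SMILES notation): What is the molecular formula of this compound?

Walk through each heavy atom and fill implicit hydrogens from standard valence (C 4, N 3, O 2, S 2, halogen 1):
  atom 1: S, bond orders sum to 1 (valence 2) → 1 H
  atom 2: C, bond orders sum to 3 (valence 4) → 1 H
  atom 3: C, bond orders sum to 4 (valence 4) → 0 H
  atom 4: C, bond orders sum to 4 (valence 4) → 0 H
  atom 5: C, bond orders sum to 2 (valence 4) → 2 H
  atom 6: C, bond orders sum to 3 (valence 4) → 1 H
  atom 7: C, bond orders sum to 1 (valence 4) → 3 H
  atom 8: C, bond orders sum to 2 (valence 4) → 2 H
  atom 9: C, bond orders sum to 2 (valence 4) → 2 H
  atom 10: C, bond orders sum to 2 (valence 4) → 2 H
  atom 11: F (halogen, monovalent) → 0 H
  atom 12: C, bond orders sum to 2 (valence 4) → 2 H
  atom 13: C, bond orders sum to 3 (valence 4) → 1 H
  atom 14: C, bond orders sum to 4 (valence 4) → 0 H
  atom 15: O, bond orders sum to 2 (valence 2) → 0 H
  atom 16: N, bond orders sum to 1 (valence 3) → 2 H
  atom 17: C, bond orders sum to 2 (valence 4) → 2 H
  atom 18: C, bond orders sum to 2 (valence 4) → 2 H
  atom 19: C, bond orders sum to 2 (valence 4) → 2 H
  atom 20: C, bond orders sum to 4 (valence 4) → 0 H
  atom 21: N, bond orders sum to 3 (valence 3) → 0 H
Totals → C:16, H:25, F:1, N:2, O:1, S:1.

C16H25FN2OS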